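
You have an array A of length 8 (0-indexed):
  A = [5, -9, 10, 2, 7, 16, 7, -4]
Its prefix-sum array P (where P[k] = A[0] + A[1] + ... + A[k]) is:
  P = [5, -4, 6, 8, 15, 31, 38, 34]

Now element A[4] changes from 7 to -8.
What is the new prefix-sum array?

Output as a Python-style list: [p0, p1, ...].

Answer: [5, -4, 6, 8, 0, 16, 23, 19]

Derivation:
Change: A[4] 7 -> -8, delta = -15
P[k] for k < 4: unchanged (A[4] not included)
P[k] for k >= 4: shift by delta = -15
  P[0] = 5 + 0 = 5
  P[1] = -4 + 0 = -4
  P[2] = 6 + 0 = 6
  P[3] = 8 + 0 = 8
  P[4] = 15 + -15 = 0
  P[5] = 31 + -15 = 16
  P[6] = 38 + -15 = 23
  P[7] = 34 + -15 = 19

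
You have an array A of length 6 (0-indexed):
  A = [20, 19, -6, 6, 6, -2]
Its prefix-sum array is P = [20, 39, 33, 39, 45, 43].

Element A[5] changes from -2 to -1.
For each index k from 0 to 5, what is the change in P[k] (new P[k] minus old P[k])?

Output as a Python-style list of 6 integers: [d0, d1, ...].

Element change: A[5] -2 -> -1, delta = 1
For k < 5: P[k] unchanged, delta_P[k] = 0
For k >= 5: P[k] shifts by exactly 1
Delta array: [0, 0, 0, 0, 0, 1]

Answer: [0, 0, 0, 0, 0, 1]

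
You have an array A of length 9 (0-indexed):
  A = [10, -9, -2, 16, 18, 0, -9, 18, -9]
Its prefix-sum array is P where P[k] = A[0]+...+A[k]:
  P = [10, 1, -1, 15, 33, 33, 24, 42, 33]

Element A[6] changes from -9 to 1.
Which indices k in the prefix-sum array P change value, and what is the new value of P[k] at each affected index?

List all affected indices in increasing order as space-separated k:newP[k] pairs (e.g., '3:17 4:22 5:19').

P[k] = A[0] + ... + A[k]
P[k] includes A[6] iff k >= 6
Affected indices: 6, 7, ..., 8; delta = 10
  P[6]: 24 + 10 = 34
  P[7]: 42 + 10 = 52
  P[8]: 33 + 10 = 43

Answer: 6:34 7:52 8:43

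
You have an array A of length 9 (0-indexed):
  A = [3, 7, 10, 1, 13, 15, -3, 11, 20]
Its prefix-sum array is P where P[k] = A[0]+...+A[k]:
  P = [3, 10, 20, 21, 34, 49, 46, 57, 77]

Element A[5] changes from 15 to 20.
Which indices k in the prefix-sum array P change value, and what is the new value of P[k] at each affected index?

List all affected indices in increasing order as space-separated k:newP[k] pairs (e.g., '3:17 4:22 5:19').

Answer: 5:54 6:51 7:62 8:82

Derivation:
P[k] = A[0] + ... + A[k]
P[k] includes A[5] iff k >= 5
Affected indices: 5, 6, ..., 8; delta = 5
  P[5]: 49 + 5 = 54
  P[6]: 46 + 5 = 51
  P[7]: 57 + 5 = 62
  P[8]: 77 + 5 = 82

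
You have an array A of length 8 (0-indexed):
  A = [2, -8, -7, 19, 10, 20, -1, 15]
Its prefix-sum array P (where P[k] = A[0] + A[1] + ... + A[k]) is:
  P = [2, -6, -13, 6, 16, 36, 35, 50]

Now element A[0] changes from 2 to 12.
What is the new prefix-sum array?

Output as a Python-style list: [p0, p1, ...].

Change: A[0] 2 -> 12, delta = 10
P[k] for k < 0: unchanged (A[0] not included)
P[k] for k >= 0: shift by delta = 10
  P[0] = 2 + 10 = 12
  P[1] = -6 + 10 = 4
  P[2] = -13 + 10 = -3
  P[3] = 6 + 10 = 16
  P[4] = 16 + 10 = 26
  P[5] = 36 + 10 = 46
  P[6] = 35 + 10 = 45
  P[7] = 50 + 10 = 60

Answer: [12, 4, -3, 16, 26, 46, 45, 60]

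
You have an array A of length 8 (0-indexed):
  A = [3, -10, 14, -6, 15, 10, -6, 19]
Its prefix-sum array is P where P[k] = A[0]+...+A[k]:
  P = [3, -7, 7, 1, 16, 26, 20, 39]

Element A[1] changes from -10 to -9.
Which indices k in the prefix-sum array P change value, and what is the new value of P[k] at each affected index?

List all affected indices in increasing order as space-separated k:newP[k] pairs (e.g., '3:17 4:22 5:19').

Answer: 1:-6 2:8 3:2 4:17 5:27 6:21 7:40

Derivation:
P[k] = A[0] + ... + A[k]
P[k] includes A[1] iff k >= 1
Affected indices: 1, 2, ..., 7; delta = 1
  P[1]: -7 + 1 = -6
  P[2]: 7 + 1 = 8
  P[3]: 1 + 1 = 2
  P[4]: 16 + 1 = 17
  P[5]: 26 + 1 = 27
  P[6]: 20 + 1 = 21
  P[7]: 39 + 1 = 40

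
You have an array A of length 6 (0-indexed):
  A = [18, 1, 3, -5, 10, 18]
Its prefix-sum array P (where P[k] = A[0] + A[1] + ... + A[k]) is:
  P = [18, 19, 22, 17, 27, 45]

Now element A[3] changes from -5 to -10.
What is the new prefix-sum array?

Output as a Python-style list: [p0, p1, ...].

Answer: [18, 19, 22, 12, 22, 40]

Derivation:
Change: A[3] -5 -> -10, delta = -5
P[k] for k < 3: unchanged (A[3] not included)
P[k] for k >= 3: shift by delta = -5
  P[0] = 18 + 0 = 18
  P[1] = 19 + 0 = 19
  P[2] = 22 + 0 = 22
  P[3] = 17 + -5 = 12
  P[4] = 27 + -5 = 22
  P[5] = 45 + -5 = 40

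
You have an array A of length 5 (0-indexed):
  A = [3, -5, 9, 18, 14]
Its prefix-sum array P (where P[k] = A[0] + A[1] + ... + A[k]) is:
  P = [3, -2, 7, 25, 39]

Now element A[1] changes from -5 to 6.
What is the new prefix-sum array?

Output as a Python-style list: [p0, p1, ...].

Answer: [3, 9, 18, 36, 50]

Derivation:
Change: A[1] -5 -> 6, delta = 11
P[k] for k < 1: unchanged (A[1] not included)
P[k] for k >= 1: shift by delta = 11
  P[0] = 3 + 0 = 3
  P[1] = -2 + 11 = 9
  P[2] = 7 + 11 = 18
  P[3] = 25 + 11 = 36
  P[4] = 39 + 11 = 50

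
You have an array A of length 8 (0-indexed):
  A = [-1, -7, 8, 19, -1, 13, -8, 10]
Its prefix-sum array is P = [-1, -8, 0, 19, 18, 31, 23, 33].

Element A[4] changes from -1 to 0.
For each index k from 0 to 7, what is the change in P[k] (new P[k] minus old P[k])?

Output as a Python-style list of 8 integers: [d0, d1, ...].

Element change: A[4] -1 -> 0, delta = 1
For k < 4: P[k] unchanged, delta_P[k] = 0
For k >= 4: P[k] shifts by exactly 1
Delta array: [0, 0, 0, 0, 1, 1, 1, 1]

Answer: [0, 0, 0, 0, 1, 1, 1, 1]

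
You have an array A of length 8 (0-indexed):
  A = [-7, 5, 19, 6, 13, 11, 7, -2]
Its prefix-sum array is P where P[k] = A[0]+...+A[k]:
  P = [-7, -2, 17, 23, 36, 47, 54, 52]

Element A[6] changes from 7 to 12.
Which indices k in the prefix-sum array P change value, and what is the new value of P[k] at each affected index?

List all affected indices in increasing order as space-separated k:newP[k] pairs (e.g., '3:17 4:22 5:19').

P[k] = A[0] + ... + A[k]
P[k] includes A[6] iff k >= 6
Affected indices: 6, 7, ..., 7; delta = 5
  P[6]: 54 + 5 = 59
  P[7]: 52 + 5 = 57

Answer: 6:59 7:57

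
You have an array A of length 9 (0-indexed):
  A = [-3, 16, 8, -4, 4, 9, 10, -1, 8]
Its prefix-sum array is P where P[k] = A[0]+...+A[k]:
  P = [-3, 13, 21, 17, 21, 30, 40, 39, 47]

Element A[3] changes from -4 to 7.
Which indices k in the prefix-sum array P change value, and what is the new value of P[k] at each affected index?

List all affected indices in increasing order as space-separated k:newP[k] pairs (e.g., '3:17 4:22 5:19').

P[k] = A[0] + ... + A[k]
P[k] includes A[3] iff k >= 3
Affected indices: 3, 4, ..., 8; delta = 11
  P[3]: 17 + 11 = 28
  P[4]: 21 + 11 = 32
  P[5]: 30 + 11 = 41
  P[6]: 40 + 11 = 51
  P[7]: 39 + 11 = 50
  P[8]: 47 + 11 = 58

Answer: 3:28 4:32 5:41 6:51 7:50 8:58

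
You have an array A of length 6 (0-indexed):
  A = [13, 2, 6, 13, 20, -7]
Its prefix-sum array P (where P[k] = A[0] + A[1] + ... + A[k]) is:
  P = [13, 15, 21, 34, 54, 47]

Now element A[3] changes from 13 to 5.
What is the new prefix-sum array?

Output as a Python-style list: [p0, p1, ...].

Answer: [13, 15, 21, 26, 46, 39]

Derivation:
Change: A[3] 13 -> 5, delta = -8
P[k] for k < 3: unchanged (A[3] not included)
P[k] for k >= 3: shift by delta = -8
  P[0] = 13 + 0 = 13
  P[1] = 15 + 0 = 15
  P[2] = 21 + 0 = 21
  P[3] = 34 + -8 = 26
  P[4] = 54 + -8 = 46
  P[5] = 47 + -8 = 39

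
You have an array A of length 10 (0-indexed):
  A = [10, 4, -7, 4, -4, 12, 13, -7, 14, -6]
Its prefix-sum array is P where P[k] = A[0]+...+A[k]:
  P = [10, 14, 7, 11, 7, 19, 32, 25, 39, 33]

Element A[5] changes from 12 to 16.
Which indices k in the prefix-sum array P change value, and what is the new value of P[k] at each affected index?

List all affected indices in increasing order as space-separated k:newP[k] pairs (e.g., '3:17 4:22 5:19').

P[k] = A[0] + ... + A[k]
P[k] includes A[5] iff k >= 5
Affected indices: 5, 6, ..., 9; delta = 4
  P[5]: 19 + 4 = 23
  P[6]: 32 + 4 = 36
  P[7]: 25 + 4 = 29
  P[8]: 39 + 4 = 43
  P[9]: 33 + 4 = 37

Answer: 5:23 6:36 7:29 8:43 9:37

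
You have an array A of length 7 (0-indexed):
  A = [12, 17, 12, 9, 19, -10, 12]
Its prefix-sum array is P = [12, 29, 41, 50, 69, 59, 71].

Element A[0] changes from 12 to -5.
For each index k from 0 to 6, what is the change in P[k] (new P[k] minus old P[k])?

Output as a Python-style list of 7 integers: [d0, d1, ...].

Element change: A[0] 12 -> -5, delta = -17
For k < 0: P[k] unchanged, delta_P[k] = 0
For k >= 0: P[k] shifts by exactly -17
Delta array: [-17, -17, -17, -17, -17, -17, -17]

Answer: [-17, -17, -17, -17, -17, -17, -17]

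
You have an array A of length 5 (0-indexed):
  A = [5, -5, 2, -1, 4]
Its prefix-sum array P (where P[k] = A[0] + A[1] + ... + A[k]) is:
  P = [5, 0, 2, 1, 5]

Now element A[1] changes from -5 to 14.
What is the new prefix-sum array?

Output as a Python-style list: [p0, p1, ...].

Change: A[1] -5 -> 14, delta = 19
P[k] for k < 1: unchanged (A[1] not included)
P[k] for k >= 1: shift by delta = 19
  P[0] = 5 + 0 = 5
  P[1] = 0 + 19 = 19
  P[2] = 2 + 19 = 21
  P[3] = 1 + 19 = 20
  P[4] = 5 + 19 = 24

Answer: [5, 19, 21, 20, 24]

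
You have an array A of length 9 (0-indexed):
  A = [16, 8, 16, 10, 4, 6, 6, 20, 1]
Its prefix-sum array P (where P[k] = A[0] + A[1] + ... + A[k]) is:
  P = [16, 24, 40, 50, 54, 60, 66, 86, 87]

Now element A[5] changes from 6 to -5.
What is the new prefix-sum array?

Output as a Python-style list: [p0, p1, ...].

Change: A[5] 6 -> -5, delta = -11
P[k] for k < 5: unchanged (A[5] not included)
P[k] for k >= 5: shift by delta = -11
  P[0] = 16 + 0 = 16
  P[1] = 24 + 0 = 24
  P[2] = 40 + 0 = 40
  P[3] = 50 + 0 = 50
  P[4] = 54 + 0 = 54
  P[5] = 60 + -11 = 49
  P[6] = 66 + -11 = 55
  P[7] = 86 + -11 = 75
  P[8] = 87 + -11 = 76

Answer: [16, 24, 40, 50, 54, 49, 55, 75, 76]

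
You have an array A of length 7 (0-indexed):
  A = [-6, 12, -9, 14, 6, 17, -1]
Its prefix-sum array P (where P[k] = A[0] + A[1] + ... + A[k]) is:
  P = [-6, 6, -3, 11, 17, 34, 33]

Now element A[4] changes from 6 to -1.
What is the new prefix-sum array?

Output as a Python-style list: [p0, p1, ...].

Change: A[4] 6 -> -1, delta = -7
P[k] for k < 4: unchanged (A[4] not included)
P[k] for k >= 4: shift by delta = -7
  P[0] = -6 + 0 = -6
  P[1] = 6 + 0 = 6
  P[2] = -3 + 0 = -3
  P[3] = 11 + 0 = 11
  P[4] = 17 + -7 = 10
  P[5] = 34 + -7 = 27
  P[6] = 33 + -7 = 26

Answer: [-6, 6, -3, 11, 10, 27, 26]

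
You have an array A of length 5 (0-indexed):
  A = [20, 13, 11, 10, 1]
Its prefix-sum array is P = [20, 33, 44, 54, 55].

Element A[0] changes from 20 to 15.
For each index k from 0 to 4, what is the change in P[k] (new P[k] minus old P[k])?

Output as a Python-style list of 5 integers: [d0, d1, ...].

Element change: A[0] 20 -> 15, delta = -5
For k < 0: P[k] unchanged, delta_P[k] = 0
For k >= 0: P[k] shifts by exactly -5
Delta array: [-5, -5, -5, -5, -5]

Answer: [-5, -5, -5, -5, -5]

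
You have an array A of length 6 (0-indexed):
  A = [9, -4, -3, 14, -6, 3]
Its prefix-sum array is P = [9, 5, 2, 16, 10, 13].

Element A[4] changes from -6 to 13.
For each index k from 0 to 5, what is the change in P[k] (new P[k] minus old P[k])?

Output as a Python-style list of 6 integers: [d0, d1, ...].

Answer: [0, 0, 0, 0, 19, 19]

Derivation:
Element change: A[4] -6 -> 13, delta = 19
For k < 4: P[k] unchanged, delta_P[k] = 0
For k >= 4: P[k] shifts by exactly 19
Delta array: [0, 0, 0, 0, 19, 19]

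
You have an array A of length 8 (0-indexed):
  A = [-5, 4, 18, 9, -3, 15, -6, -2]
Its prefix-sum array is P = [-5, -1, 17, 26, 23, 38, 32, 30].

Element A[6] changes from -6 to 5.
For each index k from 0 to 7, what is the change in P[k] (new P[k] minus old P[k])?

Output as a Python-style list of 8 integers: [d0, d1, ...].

Answer: [0, 0, 0, 0, 0, 0, 11, 11]

Derivation:
Element change: A[6] -6 -> 5, delta = 11
For k < 6: P[k] unchanged, delta_P[k] = 0
For k >= 6: P[k] shifts by exactly 11
Delta array: [0, 0, 0, 0, 0, 0, 11, 11]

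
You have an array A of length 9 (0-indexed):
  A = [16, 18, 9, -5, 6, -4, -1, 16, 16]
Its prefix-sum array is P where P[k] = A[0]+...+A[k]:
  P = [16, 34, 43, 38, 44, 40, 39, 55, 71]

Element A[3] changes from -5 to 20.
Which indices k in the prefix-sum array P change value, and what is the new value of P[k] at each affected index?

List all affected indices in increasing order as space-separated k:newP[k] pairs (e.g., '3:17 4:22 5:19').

Answer: 3:63 4:69 5:65 6:64 7:80 8:96

Derivation:
P[k] = A[0] + ... + A[k]
P[k] includes A[3] iff k >= 3
Affected indices: 3, 4, ..., 8; delta = 25
  P[3]: 38 + 25 = 63
  P[4]: 44 + 25 = 69
  P[5]: 40 + 25 = 65
  P[6]: 39 + 25 = 64
  P[7]: 55 + 25 = 80
  P[8]: 71 + 25 = 96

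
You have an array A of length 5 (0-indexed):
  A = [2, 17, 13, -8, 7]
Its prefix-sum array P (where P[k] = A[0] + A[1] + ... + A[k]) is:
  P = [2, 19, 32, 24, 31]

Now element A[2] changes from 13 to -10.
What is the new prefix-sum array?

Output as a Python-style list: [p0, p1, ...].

Answer: [2, 19, 9, 1, 8]

Derivation:
Change: A[2] 13 -> -10, delta = -23
P[k] for k < 2: unchanged (A[2] not included)
P[k] for k >= 2: shift by delta = -23
  P[0] = 2 + 0 = 2
  P[1] = 19 + 0 = 19
  P[2] = 32 + -23 = 9
  P[3] = 24 + -23 = 1
  P[4] = 31 + -23 = 8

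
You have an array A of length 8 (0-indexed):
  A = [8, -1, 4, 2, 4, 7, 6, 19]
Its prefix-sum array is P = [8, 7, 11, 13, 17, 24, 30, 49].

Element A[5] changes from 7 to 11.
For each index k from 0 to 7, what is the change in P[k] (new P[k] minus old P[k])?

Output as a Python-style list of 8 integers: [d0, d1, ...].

Answer: [0, 0, 0, 0, 0, 4, 4, 4]

Derivation:
Element change: A[5] 7 -> 11, delta = 4
For k < 5: P[k] unchanged, delta_P[k] = 0
For k >= 5: P[k] shifts by exactly 4
Delta array: [0, 0, 0, 0, 0, 4, 4, 4]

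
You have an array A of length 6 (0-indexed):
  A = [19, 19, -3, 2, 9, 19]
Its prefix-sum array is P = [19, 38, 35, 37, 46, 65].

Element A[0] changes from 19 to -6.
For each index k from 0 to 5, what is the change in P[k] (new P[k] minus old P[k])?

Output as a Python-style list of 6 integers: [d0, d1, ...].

Answer: [-25, -25, -25, -25, -25, -25]

Derivation:
Element change: A[0] 19 -> -6, delta = -25
For k < 0: P[k] unchanged, delta_P[k] = 0
For k >= 0: P[k] shifts by exactly -25
Delta array: [-25, -25, -25, -25, -25, -25]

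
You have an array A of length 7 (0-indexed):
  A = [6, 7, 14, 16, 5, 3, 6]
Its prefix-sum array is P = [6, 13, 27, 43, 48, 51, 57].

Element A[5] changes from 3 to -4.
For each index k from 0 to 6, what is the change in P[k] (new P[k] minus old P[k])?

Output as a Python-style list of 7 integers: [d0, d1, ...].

Answer: [0, 0, 0, 0, 0, -7, -7]

Derivation:
Element change: A[5] 3 -> -4, delta = -7
For k < 5: P[k] unchanged, delta_P[k] = 0
For k >= 5: P[k] shifts by exactly -7
Delta array: [0, 0, 0, 0, 0, -7, -7]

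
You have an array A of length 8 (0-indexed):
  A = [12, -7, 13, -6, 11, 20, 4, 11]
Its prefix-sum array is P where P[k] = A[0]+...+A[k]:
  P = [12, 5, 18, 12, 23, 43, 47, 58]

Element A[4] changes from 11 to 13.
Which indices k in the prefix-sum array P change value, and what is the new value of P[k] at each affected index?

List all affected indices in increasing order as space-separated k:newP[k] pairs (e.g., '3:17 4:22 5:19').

P[k] = A[0] + ... + A[k]
P[k] includes A[4] iff k >= 4
Affected indices: 4, 5, ..., 7; delta = 2
  P[4]: 23 + 2 = 25
  P[5]: 43 + 2 = 45
  P[6]: 47 + 2 = 49
  P[7]: 58 + 2 = 60

Answer: 4:25 5:45 6:49 7:60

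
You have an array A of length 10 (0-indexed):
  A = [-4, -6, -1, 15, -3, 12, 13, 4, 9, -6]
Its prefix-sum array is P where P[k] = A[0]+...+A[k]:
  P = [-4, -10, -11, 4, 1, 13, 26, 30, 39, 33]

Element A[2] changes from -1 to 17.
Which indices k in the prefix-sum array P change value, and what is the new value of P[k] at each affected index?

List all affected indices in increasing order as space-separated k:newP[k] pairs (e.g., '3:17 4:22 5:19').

Answer: 2:7 3:22 4:19 5:31 6:44 7:48 8:57 9:51

Derivation:
P[k] = A[0] + ... + A[k]
P[k] includes A[2] iff k >= 2
Affected indices: 2, 3, ..., 9; delta = 18
  P[2]: -11 + 18 = 7
  P[3]: 4 + 18 = 22
  P[4]: 1 + 18 = 19
  P[5]: 13 + 18 = 31
  P[6]: 26 + 18 = 44
  P[7]: 30 + 18 = 48
  P[8]: 39 + 18 = 57
  P[9]: 33 + 18 = 51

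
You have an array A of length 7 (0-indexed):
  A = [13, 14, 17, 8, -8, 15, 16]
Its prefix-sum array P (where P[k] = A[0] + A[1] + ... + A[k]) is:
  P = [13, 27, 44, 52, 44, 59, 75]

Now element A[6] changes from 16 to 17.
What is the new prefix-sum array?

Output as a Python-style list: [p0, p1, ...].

Change: A[6] 16 -> 17, delta = 1
P[k] for k < 6: unchanged (A[6] not included)
P[k] for k >= 6: shift by delta = 1
  P[0] = 13 + 0 = 13
  P[1] = 27 + 0 = 27
  P[2] = 44 + 0 = 44
  P[3] = 52 + 0 = 52
  P[4] = 44 + 0 = 44
  P[5] = 59 + 0 = 59
  P[6] = 75 + 1 = 76

Answer: [13, 27, 44, 52, 44, 59, 76]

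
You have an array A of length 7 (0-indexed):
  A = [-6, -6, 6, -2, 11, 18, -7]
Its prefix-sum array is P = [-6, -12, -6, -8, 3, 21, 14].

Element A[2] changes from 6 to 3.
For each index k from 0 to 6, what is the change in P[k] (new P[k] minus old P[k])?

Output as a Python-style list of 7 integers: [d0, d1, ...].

Answer: [0, 0, -3, -3, -3, -3, -3]

Derivation:
Element change: A[2] 6 -> 3, delta = -3
For k < 2: P[k] unchanged, delta_P[k] = 0
For k >= 2: P[k] shifts by exactly -3
Delta array: [0, 0, -3, -3, -3, -3, -3]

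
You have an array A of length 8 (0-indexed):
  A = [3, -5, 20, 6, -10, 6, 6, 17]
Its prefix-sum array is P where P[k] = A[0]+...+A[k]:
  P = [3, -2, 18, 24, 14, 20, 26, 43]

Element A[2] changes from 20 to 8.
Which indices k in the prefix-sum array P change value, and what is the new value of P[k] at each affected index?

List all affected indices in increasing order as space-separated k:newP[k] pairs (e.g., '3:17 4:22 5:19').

P[k] = A[0] + ... + A[k]
P[k] includes A[2] iff k >= 2
Affected indices: 2, 3, ..., 7; delta = -12
  P[2]: 18 + -12 = 6
  P[3]: 24 + -12 = 12
  P[4]: 14 + -12 = 2
  P[5]: 20 + -12 = 8
  P[6]: 26 + -12 = 14
  P[7]: 43 + -12 = 31

Answer: 2:6 3:12 4:2 5:8 6:14 7:31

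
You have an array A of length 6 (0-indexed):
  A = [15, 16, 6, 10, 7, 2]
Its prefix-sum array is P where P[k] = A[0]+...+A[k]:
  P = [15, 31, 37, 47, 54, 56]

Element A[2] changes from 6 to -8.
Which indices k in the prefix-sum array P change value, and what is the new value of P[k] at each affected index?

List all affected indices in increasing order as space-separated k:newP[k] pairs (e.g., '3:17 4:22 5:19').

P[k] = A[0] + ... + A[k]
P[k] includes A[2] iff k >= 2
Affected indices: 2, 3, ..., 5; delta = -14
  P[2]: 37 + -14 = 23
  P[3]: 47 + -14 = 33
  P[4]: 54 + -14 = 40
  P[5]: 56 + -14 = 42

Answer: 2:23 3:33 4:40 5:42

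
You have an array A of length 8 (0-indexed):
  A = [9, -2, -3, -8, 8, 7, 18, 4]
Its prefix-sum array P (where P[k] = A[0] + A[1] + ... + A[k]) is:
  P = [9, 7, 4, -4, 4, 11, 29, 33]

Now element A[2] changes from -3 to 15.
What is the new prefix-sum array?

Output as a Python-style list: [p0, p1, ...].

Change: A[2] -3 -> 15, delta = 18
P[k] for k < 2: unchanged (A[2] not included)
P[k] for k >= 2: shift by delta = 18
  P[0] = 9 + 0 = 9
  P[1] = 7 + 0 = 7
  P[2] = 4 + 18 = 22
  P[3] = -4 + 18 = 14
  P[4] = 4 + 18 = 22
  P[5] = 11 + 18 = 29
  P[6] = 29 + 18 = 47
  P[7] = 33 + 18 = 51

Answer: [9, 7, 22, 14, 22, 29, 47, 51]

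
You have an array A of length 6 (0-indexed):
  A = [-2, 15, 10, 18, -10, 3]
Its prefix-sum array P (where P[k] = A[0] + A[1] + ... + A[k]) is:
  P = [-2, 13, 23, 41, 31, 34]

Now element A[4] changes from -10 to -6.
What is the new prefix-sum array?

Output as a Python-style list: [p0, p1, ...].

Change: A[4] -10 -> -6, delta = 4
P[k] for k < 4: unchanged (A[4] not included)
P[k] for k >= 4: shift by delta = 4
  P[0] = -2 + 0 = -2
  P[1] = 13 + 0 = 13
  P[2] = 23 + 0 = 23
  P[3] = 41 + 0 = 41
  P[4] = 31 + 4 = 35
  P[5] = 34 + 4 = 38

Answer: [-2, 13, 23, 41, 35, 38]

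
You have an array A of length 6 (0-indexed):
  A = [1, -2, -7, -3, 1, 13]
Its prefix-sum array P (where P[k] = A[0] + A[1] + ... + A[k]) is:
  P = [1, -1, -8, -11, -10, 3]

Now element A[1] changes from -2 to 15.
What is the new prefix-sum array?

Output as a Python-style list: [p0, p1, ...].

Change: A[1] -2 -> 15, delta = 17
P[k] for k < 1: unchanged (A[1] not included)
P[k] for k >= 1: shift by delta = 17
  P[0] = 1 + 0 = 1
  P[1] = -1 + 17 = 16
  P[2] = -8 + 17 = 9
  P[3] = -11 + 17 = 6
  P[4] = -10 + 17 = 7
  P[5] = 3 + 17 = 20

Answer: [1, 16, 9, 6, 7, 20]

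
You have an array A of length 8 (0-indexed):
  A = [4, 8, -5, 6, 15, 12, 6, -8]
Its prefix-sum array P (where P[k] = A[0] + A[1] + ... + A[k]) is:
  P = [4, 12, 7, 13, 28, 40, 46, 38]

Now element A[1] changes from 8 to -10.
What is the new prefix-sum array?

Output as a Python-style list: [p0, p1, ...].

Change: A[1] 8 -> -10, delta = -18
P[k] for k < 1: unchanged (A[1] not included)
P[k] for k >= 1: shift by delta = -18
  P[0] = 4 + 0 = 4
  P[1] = 12 + -18 = -6
  P[2] = 7 + -18 = -11
  P[3] = 13 + -18 = -5
  P[4] = 28 + -18 = 10
  P[5] = 40 + -18 = 22
  P[6] = 46 + -18 = 28
  P[7] = 38 + -18 = 20

Answer: [4, -6, -11, -5, 10, 22, 28, 20]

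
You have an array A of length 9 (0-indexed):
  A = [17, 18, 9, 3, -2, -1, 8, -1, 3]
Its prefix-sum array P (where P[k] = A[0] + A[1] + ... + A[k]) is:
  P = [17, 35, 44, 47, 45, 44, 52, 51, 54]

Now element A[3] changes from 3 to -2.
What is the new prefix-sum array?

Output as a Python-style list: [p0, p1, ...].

Change: A[3] 3 -> -2, delta = -5
P[k] for k < 3: unchanged (A[3] not included)
P[k] for k >= 3: shift by delta = -5
  P[0] = 17 + 0 = 17
  P[1] = 35 + 0 = 35
  P[2] = 44 + 0 = 44
  P[3] = 47 + -5 = 42
  P[4] = 45 + -5 = 40
  P[5] = 44 + -5 = 39
  P[6] = 52 + -5 = 47
  P[7] = 51 + -5 = 46
  P[8] = 54 + -5 = 49

Answer: [17, 35, 44, 42, 40, 39, 47, 46, 49]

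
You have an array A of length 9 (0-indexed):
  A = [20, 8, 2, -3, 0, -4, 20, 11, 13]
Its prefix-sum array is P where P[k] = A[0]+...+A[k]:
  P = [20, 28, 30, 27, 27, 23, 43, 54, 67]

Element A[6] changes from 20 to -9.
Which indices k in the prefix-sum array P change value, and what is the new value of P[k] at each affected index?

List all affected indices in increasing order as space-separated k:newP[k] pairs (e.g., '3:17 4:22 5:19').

Answer: 6:14 7:25 8:38

Derivation:
P[k] = A[0] + ... + A[k]
P[k] includes A[6] iff k >= 6
Affected indices: 6, 7, ..., 8; delta = -29
  P[6]: 43 + -29 = 14
  P[7]: 54 + -29 = 25
  P[8]: 67 + -29 = 38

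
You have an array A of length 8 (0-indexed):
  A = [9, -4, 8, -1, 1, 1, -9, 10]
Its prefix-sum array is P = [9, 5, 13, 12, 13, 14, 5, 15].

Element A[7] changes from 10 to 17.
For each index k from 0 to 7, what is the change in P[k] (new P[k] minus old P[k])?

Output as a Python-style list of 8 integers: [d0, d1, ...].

Element change: A[7] 10 -> 17, delta = 7
For k < 7: P[k] unchanged, delta_P[k] = 0
For k >= 7: P[k] shifts by exactly 7
Delta array: [0, 0, 0, 0, 0, 0, 0, 7]

Answer: [0, 0, 0, 0, 0, 0, 0, 7]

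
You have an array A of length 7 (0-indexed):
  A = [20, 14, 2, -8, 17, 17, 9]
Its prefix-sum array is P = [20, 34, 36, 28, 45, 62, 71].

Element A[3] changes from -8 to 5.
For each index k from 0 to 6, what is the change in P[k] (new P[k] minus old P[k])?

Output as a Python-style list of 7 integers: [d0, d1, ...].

Answer: [0, 0, 0, 13, 13, 13, 13]

Derivation:
Element change: A[3] -8 -> 5, delta = 13
For k < 3: P[k] unchanged, delta_P[k] = 0
For k >= 3: P[k] shifts by exactly 13
Delta array: [0, 0, 0, 13, 13, 13, 13]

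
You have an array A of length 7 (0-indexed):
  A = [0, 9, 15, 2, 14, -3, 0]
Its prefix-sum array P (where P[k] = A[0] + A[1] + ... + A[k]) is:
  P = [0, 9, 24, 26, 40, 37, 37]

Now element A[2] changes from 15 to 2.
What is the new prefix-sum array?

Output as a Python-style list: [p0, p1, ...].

Answer: [0, 9, 11, 13, 27, 24, 24]

Derivation:
Change: A[2] 15 -> 2, delta = -13
P[k] for k < 2: unchanged (A[2] not included)
P[k] for k >= 2: shift by delta = -13
  P[0] = 0 + 0 = 0
  P[1] = 9 + 0 = 9
  P[2] = 24 + -13 = 11
  P[3] = 26 + -13 = 13
  P[4] = 40 + -13 = 27
  P[5] = 37 + -13 = 24
  P[6] = 37 + -13 = 24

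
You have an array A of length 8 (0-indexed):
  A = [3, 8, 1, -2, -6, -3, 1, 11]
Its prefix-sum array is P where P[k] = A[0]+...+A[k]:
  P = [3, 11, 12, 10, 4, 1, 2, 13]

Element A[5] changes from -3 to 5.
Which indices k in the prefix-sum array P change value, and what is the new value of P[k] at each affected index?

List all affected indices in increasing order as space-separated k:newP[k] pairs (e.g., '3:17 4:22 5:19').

Answer: 5:9 6:10 7:21

Derivation:
P[k] = A[0] + ... + A[k]
P[k] includes A[5] iff k >= 5
Affected indices: 5, 6, ..., 7; delta = 8
  P[5]: 1 + 8 = 9
  P[6]: 2 + 8 = 10
  P[7]: 13 + 8 = 21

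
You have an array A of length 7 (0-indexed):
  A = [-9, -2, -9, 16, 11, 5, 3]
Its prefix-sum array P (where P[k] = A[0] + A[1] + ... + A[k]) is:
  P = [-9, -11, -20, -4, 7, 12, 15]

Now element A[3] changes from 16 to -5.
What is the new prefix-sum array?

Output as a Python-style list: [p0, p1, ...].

Change: A[3] 16 -> -5, delta = -21
P[k] for k < 3: unchanged (A[3] not included)
P[k] for k >= 3: shift by delta = -21
  P[0] = -9 + 0 = -9
  P[1] = -11 + 0 = -11
  P[2] = -20 + 0 = -20
  P[3] = -4 + -21 = -25
  P[4] = 7 + -21 = -14
  P[5] = 12 + -21 = -9
  P[6] = 15 + -21 = -6

Answer: [-9, -11, -20, -25, -14, -9, -6]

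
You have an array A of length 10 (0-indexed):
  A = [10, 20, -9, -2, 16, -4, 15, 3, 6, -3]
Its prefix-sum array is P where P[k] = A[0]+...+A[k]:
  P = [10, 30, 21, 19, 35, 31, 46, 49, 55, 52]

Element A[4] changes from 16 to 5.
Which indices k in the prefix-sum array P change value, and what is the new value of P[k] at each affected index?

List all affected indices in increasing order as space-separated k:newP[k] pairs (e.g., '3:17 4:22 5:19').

Answer: 4:24 5:20 6:35 7:38 8:44 9:41

Derivation:
P[k] = A[0] + ... + A[k]
P[k] includes A[4] iff k >= 4
Affected indices: 4, 5, ..., 9; delta = -11
  P[4]: 35 + -11 = 24
  P[5]: 31 + -11 = 20
  P[6]: 46 + -11 = 35
  P[7]: 49 + -11 = 38
  P[8]: 55 + -11 = 44
  P[9]: 52 + -11 = 41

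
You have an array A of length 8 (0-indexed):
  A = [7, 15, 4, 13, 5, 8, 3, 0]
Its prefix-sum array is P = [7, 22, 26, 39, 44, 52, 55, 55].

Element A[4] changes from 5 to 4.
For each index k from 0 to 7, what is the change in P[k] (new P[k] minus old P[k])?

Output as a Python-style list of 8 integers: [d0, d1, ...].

Element change: A[4] 5 -> 4, delta = -1
For k < 4: P[k] unchanged, delta_P[k] = 0
For k >= 4: P[k] shifts by exactly -1
Delta array: [0, 0, 0, 0, -1, -1, -1, -1]

Answer: [0, 0, 0, 0, -1, -1, -1, -1]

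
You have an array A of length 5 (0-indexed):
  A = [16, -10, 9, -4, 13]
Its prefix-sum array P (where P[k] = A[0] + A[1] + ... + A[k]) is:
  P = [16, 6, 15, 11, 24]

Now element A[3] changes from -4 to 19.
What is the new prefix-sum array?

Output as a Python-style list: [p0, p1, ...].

Change: A[3] -4 -> 19, delta = 23
P[k] for k < 3: unchanged (A[3] not included)
P[k] for k >= 3: shift by delta = 23
  P[0] = 16 + 0 = 16
  P[1] = 6 + 0 = 6
  P[2] = 15 + 0 = 15
  P[3] = 11 + 23 = 34
  P[4] = 24 + 23 = 47

Answer: [16, 6, 15, 34, 47]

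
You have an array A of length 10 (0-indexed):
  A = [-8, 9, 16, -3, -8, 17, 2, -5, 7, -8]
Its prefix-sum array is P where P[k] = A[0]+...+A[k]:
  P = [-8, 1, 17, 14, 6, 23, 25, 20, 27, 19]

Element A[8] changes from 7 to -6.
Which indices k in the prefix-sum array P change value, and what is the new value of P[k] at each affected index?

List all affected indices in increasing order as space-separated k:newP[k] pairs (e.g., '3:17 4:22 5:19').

P[k] = A[0] + ... + A[k]
P[k] includes A[8] iff k >= 8
Affected indices: 8, 9, ..., 9; delta = -13
  P[8]: 27 + -13 = 14
  P[9]: 19 + -13 = 6

Answer: 8:14 9:6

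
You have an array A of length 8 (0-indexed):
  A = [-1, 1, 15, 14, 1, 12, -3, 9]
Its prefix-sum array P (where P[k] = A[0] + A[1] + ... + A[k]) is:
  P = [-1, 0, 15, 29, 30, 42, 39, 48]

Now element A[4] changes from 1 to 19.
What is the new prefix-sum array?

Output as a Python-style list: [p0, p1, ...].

Answer: [-1, 0, 15, 29, 48, 60, 57, 66]

Derivation:
Change: A[4] 1 -> 19, delta = 18
P[k] for k < 4: unchanged (A[4] not included)
P[k] for k >= 4: shift by delta = 18
  P[0] = -1 + 0 = -1
  P[1] = 0 + 0 = 0
  P[2] = 15 + 0 = 15
  P[3] = 29 + 0 = 29
  P[4] = 30 + 18 = 48
  P[5] = 42 + 18 = 60
  P[6] = 39 + 18 = 57
  P[7] = 48 + 18 = 66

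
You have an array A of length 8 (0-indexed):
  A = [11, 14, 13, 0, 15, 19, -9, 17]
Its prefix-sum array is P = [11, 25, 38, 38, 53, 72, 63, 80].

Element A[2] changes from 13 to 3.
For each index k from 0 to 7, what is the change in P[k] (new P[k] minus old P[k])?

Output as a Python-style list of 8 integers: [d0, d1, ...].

Answer: [0, 0, -10, -10, -10, -10, -10, -10]

Derivation:
Element change: A[2] 13 -> 3, delta = -10
For k < 2: P[k] unchanged, delta_P[k] = 0
For k >= 2: P[k] shifts by exactly -10
Delta array: [0, 0, -10, -10, -10, -10, -10, -10]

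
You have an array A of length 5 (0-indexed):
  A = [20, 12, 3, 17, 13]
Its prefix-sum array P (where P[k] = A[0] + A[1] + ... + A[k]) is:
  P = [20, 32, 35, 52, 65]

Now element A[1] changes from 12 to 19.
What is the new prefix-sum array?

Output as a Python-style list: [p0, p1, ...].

Change: A[1] 12 -> 19, delta = 7
P[k] for k < 1: unchanged (A[1] not included)
P[k] for k >= 1: shift by delta = 7
  P[0] = 20 + 0 = 20
  P[1] = 32 + 7 = 39
  P[2] = 35 + 7 = 42
  P[3] = 52 + 7 = 59
  P[4] = 65 + 7 = 72

Answer: [20, 39, 42, 59, 72]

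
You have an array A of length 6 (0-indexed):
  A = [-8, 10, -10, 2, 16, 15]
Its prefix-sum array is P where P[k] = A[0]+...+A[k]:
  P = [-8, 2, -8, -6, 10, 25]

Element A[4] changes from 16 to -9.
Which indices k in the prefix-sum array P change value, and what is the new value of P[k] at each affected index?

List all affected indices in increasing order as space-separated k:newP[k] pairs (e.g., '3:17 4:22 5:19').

P[k] = A[0] + ... + A[k]
P[k] includes A[4] iff k >= 4
Affected indices: 4, 5, ..., 5; delta = -25
  P[4]: 10 + -25 = -15
  P[5]: 25 + -25 = 0

Answer: 4:-15 5:0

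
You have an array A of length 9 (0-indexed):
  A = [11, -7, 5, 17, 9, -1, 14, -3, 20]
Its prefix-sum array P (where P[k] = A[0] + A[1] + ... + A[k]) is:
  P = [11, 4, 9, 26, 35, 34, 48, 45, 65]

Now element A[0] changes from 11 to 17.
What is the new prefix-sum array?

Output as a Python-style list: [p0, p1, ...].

Change: A[0] 11 -> 17, delta = 6
P[k] for k < 0: unchanged (A[0] not included)
P[k] for k >= 0: shift by delta = 6
  P[0] = 11 + 6 = 17
  P[1] = 4 + 6 = 10
  P[2] = 9 + 6 = 15
  P[3] = 26 + 6 = 32
  P[4] = 35 + 6 = 41
  P[5] = 34 + 6 = 40
  P[6] = 48 + 6 = 54
  P[7] = 45 + 6 = 51
  P[8] = 65 + 6 = 71

Answer: [17, 10, 15, 32, 41, 40, 54, 51, 71]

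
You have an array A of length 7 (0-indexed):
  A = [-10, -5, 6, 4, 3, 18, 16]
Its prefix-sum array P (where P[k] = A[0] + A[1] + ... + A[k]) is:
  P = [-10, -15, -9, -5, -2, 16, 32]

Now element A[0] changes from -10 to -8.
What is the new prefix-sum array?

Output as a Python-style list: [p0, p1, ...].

Change: A[0] -10 -> -8, delta = 2
P[k] for k < 0: unchanged (A[0] not included)
P[k] for k >= 0: shift by delta = 2
  P[0] = -10 + 2 = -8
  P[1] = -15 + 2 = -13
  P[2] = -9 + 2 = -7
  P[3] = -5 + 2 = -3
  P[4] = -2 + 2 = 0
  P[5] = 16 + 2 = 18
  P[6] = 32 + 2 = 34

Answer: [-8, -13, -7, -3, 0, 18, 34]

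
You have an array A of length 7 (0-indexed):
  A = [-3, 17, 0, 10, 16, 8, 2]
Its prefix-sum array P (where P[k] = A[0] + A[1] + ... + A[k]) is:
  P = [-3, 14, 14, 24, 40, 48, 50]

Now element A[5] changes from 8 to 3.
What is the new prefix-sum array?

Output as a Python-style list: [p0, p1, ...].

Change: A[5] 8 -> 3, delta = -5
P[k] for k < 5: unchanged (A[5] not included)
P[k] for k >= 5: shift by delta = -5
  P[0] = -3 + 0 = -3
  P[1] = 14 + 0 = 14
  P[2] = 14 + 0 = 14
  P[3] = 24 + 0 = 24
  P[4] = 40 + 0 = 40
  P[5] = 48 + -5 = 43
  P[6] = 50 + -5 = 45

Answer: [-3, 14, 14, 24, 40, 43, 45]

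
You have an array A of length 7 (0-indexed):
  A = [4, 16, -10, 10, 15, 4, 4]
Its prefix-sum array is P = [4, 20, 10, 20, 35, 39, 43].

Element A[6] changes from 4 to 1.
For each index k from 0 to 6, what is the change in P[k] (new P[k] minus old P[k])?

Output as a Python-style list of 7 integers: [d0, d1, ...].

Element change: A[6] 4 -> 1, delta = -3
For k < 6: P[k] unchanged, delta_P[k] = 0
For k >= 6: P[k] shifts by exactly -3
Delta array: [0, 0, 0, 0, 0, 0, -3]

Answer: [0, 0, 0, 0, 0, 0, -3]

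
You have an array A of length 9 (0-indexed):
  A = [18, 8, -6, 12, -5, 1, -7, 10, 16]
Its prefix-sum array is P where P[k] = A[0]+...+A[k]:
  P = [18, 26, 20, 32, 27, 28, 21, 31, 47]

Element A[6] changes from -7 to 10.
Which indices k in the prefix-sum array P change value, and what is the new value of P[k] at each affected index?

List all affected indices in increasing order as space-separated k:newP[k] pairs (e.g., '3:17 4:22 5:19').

P[k] = A[0] + ... + A[k]
P[k] includes A[6] iff k >= 6
Affected indices: 6, 7, ..., 8; delta = 17
  P[6]: 21 + 17 = 38
  P[7]: 31 + 17 = 48
  P[8]: 47 + 17 = 64

Answer: 6:38 7:48 8:64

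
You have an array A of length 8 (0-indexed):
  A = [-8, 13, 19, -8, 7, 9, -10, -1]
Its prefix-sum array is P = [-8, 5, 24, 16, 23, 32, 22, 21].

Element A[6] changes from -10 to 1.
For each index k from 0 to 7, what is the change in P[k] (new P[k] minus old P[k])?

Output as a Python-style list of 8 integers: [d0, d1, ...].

Answer: [0, 0, 0, 0, 0, 0, 11, 11]

Derivation:
Element change: A[6] -10 -> 1, delta = 11
For k < 6: P[k] unchanged, delta_P[k] = 0
For k >= 6: P[k] shifts by exactly 11
Delta array: [0, 0, 0, 0, 0, 0, 11, 11]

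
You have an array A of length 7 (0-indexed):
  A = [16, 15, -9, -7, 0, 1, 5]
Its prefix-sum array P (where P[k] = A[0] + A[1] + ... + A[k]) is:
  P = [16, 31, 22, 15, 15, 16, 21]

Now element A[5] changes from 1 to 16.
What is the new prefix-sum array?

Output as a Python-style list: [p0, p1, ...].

Change: A[5] 1 -> 16, delta = 15
P[k] for k < 5: unchanged (A[5] not included)
P[k] for k >= 5: shift by delta = 15
  P[0] = 16 + 0 = 16
  P[1] = 31 + 0 = 31
  P[2] = 22 + 0 = 22
  P[3] = 15 + 0 = 15
  P[4] = 15 + 0 = 15
  P[5] = 16 + 15 = 31
  P[6] = 21 + 15 = 36

Answer: [16, 31, 22, 15, 15, 31, 36]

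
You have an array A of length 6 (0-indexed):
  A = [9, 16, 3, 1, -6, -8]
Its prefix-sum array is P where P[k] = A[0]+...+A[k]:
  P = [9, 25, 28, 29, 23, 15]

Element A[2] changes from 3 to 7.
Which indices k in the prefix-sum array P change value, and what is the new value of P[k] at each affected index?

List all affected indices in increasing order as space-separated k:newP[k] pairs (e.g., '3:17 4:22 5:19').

Answer: 2:32 3:33 4:27 5:19

Derivation:
P[k] = A[0] + ... + A[k]
P[k] includes A[2] iff k >= 2
Affected indices: 2, 3, ..., 5; delta = 4
  P[2]: 28 + 4 = 32
  P[3]: 29 + 4 = 33
  P[4]: 23 + 4 = 27
  P[5]: 15 + 4 = 19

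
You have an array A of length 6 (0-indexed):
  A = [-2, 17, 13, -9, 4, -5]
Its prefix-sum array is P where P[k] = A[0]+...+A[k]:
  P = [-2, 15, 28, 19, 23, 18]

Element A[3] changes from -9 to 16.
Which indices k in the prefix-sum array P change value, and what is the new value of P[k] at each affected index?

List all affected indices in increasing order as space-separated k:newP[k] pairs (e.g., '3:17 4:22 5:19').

Answer: 3:44 4:48 5:43

Derivation:
P[k] = A[0] + ... + A[k]
P[k] includes A[3] iff k >= 3
Affected indices: 3, 4, ..., 5; delta = 25
  P[3]: 19 + 25 = 44
  P[4]: 23 + 25 = 48
  P[5]: 18 + 25 = 43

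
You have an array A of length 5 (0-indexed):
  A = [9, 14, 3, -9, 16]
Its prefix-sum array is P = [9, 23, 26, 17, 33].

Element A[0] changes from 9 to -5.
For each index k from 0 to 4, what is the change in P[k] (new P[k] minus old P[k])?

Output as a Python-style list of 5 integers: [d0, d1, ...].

Answer: [-14, -14, -14, -14, -14]

Derivation:
Element change: A[0] 9 -> -5, delta = -14
For k < 0: P[k] unchanged, delta_P[k] = 0
For k >= 0: P[k] shifts by exactly -14
Delta array: [-14, -14, -14, -14, -14]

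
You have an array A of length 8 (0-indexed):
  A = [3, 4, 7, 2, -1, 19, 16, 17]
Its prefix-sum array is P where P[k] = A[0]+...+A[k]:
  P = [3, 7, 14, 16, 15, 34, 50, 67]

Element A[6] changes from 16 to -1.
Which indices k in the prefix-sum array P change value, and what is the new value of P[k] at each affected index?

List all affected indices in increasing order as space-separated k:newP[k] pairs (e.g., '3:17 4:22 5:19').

P[k] = A[0] + ... + A[k]
P[k] includes A[6] iff k >= 6
Affected indices: 6, 7, ..., 7; delta = -17
  P[6]: 50 + -17 = 33
  P[7]: 67 + -17 = 50

Answer: 6:33 7:50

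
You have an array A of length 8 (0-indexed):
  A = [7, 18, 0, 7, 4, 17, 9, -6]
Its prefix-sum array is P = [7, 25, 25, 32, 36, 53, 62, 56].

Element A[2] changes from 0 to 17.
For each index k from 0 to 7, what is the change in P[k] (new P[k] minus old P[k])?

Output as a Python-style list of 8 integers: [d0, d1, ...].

Answer: [0, 0, 17, 17, 17, 17, 17, 17]

Derivation:
Element change: A[2] 0 -> 17, delta = 17
For k < 2: P[k] unchanged, delta_P[k] = 0
For k >= 2: P[k] shifts by exactly 17
Delta array: [0, 0, 17, 17, 17, 17, 17, 17]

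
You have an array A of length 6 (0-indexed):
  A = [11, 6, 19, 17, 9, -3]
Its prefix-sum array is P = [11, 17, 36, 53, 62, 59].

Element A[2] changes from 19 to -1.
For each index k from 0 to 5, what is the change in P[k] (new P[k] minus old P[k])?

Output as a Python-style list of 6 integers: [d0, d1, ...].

Element change: A[2] 19 -> -1, delta = -20
For k < 2: P[k] unchanged, delta_P[k] = 0
For k >= 2: P[k] shifts by exactly -20
Delta array: [0, 0, -20, -20, -20, -20]

Answer: [0, 0, -20, -20, -20, -20]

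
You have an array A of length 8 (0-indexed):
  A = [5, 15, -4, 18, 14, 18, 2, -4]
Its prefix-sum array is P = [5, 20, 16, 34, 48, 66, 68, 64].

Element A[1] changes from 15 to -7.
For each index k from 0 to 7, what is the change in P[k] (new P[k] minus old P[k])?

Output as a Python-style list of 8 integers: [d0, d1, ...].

Answer: [0, -22, -22, -22, -22, -22, -22, -22]

Derivation:
Element change: A[1] 15 -> -7, delta = -22
For k < 1: P[k] unchanged, delta_P[k] = 0
For k >= 1: P[k] shifts by exactly -22
Delta array: [0, -22, -22, -22, -22, -22, -22, -22]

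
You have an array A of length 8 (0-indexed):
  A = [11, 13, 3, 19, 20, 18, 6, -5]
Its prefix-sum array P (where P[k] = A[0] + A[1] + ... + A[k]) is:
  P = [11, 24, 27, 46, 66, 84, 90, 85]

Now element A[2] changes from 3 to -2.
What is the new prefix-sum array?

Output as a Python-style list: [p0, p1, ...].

Change: A[2] 3 -> -2, delta = -5
P[k] for k < 2: unchanged (A[2] not included)
P[k] for k >= 2: shift by delta = -5
  P[0] = 11 + 0 = 11
  P[1] = 24 + 0 = 24
  P[2] = 27 + -5 = 22
  P[3] = 46 + -5 = 41
  P[4] = 66 + -5 = 61
  P[5] = 84 + -5 = 79
  P[6] = 90 + -5 = 85
  P[7] = 85 + -5 = 80

Answer: [11, 24, 22, 41, 61, 79, 85, 80]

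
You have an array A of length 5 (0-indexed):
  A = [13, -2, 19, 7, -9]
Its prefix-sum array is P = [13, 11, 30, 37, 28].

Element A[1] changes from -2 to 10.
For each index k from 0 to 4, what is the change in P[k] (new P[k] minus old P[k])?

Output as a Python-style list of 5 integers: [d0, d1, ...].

Answer: [0, 12, 12, 12, 12]

Derivation:
Element change: A[1] -2 -> 10, delta = 12
For k < 1: P[k] unchanged, delta_P[k] = 0
For k >= 1: P[k] shifts by exactly 12
Delta array: [0, 12, 12, 12, 12]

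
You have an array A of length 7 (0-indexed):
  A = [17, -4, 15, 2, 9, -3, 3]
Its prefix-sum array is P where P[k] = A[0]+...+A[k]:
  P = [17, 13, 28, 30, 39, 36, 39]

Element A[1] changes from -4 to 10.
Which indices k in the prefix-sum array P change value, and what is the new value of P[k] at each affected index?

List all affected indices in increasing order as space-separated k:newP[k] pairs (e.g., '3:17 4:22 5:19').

Answer: 1:27 2:42 3:44 4:53 5:50 6:53

Derivation:
P[k] = A[0] + ... + A[k]
P[k] includes A[1] iff k >= 1
Affected indices: 1, 2, ..., 6; delta = 14
  P[1]: 13 + 14 = 27
  P[2]: 28 + 14 = 42
  P[3]: 30 + 14 = 44
  P[4]: 39 + 14 = 53
  P[5]: 36 + 14 = 50
  P[6]: 39 + 14 = 53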